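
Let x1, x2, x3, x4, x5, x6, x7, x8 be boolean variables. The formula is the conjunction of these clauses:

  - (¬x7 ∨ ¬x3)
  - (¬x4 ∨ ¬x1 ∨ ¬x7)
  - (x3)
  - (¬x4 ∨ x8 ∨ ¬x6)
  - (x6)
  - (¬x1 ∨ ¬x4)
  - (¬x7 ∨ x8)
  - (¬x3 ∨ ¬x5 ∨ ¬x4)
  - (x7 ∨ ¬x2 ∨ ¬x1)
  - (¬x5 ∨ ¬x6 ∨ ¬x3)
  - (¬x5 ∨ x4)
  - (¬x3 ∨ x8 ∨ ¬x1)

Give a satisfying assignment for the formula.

x1 = F, x2 = T, x3 = T, x4 = F, x5 = F, x6 = T, x7 = F, x8 = F

(x3) is a unit clause, so x3 = True.
(¬x7) is a unit clause, so x7 = False.
Unit propagation: (x6) forces x6 = True.
The clause (¬x5) is unit: x5 must be False.
Pure literal: x1 appears only negated; assign x1 = False.
x4 occurs only negated in the remaining clauses — set x4 = False.
x2, x8 are now unconstrained; take x2 = True, x8 = False.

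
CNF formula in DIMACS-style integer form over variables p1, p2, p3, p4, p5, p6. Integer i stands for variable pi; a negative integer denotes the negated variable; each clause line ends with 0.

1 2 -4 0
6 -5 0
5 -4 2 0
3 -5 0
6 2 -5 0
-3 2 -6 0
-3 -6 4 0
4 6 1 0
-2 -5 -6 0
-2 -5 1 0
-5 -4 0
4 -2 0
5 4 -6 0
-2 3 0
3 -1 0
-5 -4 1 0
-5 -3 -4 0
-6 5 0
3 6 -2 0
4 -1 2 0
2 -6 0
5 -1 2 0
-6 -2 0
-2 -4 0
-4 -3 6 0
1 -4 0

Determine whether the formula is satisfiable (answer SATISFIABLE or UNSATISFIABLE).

p2 = True:
  propagation gives p4=True; an empty clause results — contradiction.
p2 = False:
  propagation gives p6=False, p5=False, p4=False, p1=True; an empty clause results — contradiction.
Every branch closes, so no satisfying assignment exists.

UNSATISFIABLE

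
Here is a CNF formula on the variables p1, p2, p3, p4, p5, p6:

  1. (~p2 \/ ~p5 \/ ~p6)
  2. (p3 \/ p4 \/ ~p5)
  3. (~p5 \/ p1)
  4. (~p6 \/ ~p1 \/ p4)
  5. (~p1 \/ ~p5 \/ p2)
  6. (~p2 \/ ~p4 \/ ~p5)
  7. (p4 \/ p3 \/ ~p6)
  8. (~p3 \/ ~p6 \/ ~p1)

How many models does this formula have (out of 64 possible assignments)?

Split on p5, then p1.
  p5=1, p1=1: remaining (p2,p3,p4,p6) ∈ {(1,1,0,0)} — 1.
  p5=1, p1=0: a clause becomes empty — 0.
  p5=0, p1=1: p2 free; 5 ways for (p3,p4,p6) × 2^1 = 10.
  p5=0, p1=0: p2 free; 7 ways for (p3,p4,p6) × 2^1 = 14.
Total: 1 + 0 + 10 + 14 = 25.

25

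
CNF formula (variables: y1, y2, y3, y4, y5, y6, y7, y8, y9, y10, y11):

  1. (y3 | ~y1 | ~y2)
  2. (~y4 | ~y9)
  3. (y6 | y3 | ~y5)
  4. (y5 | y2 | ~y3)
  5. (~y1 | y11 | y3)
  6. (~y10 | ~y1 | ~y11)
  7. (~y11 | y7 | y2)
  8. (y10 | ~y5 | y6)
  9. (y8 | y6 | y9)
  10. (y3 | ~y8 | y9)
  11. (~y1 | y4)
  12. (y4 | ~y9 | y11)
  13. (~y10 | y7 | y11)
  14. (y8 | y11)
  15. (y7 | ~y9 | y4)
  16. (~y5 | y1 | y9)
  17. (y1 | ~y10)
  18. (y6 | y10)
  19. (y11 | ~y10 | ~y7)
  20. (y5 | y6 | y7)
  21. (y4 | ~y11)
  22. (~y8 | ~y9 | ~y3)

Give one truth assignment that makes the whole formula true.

y1=True, y2=True, y3=True, y4=True, y5=True, y6=True, y7=False, y8=False, y9=False, y10=False, y11=True

Check each clause:
  1. (~y1 | ~y2 | y3) — y3 is true.
  2. (~y9 | ~y4) — ~y9 is true.
  3. (y3 | y6 | ~y5) — y3 is true.
  4. (~y3 | y5 | y2) — y2 is true.
  5. (~y1 | y3 | y11) — y11 is true.
  6. (~y10 | ~y1 | ~y11) — ~y10 is true.
  7. (y2 | y7 | ~y11) — y2 is true.
  8. (y10 | y6 | ~y5) — y6 is true.
  9. (y9 | y8 | y6) — y6 is true.
  10. (y3 | y9 | ~y8) — ~y8 is true.
  11. (~y1 | y4) — y4 is true.
  12. (y4 | ~y9 | y11) — y11 is true.
  13. (y11 | ~y10 | y7) — y11 is true.
  14. (y8 | y11) — y11 is true.
  15. (~y9 | y7 | y4) — ~y9 is true.
  16. (~y5 | y1 | y9) — y1 is true.
  17. (~y10 | y1) — y1 is true.
  18. (y10 | y6) — y6 is true.
  19. (~y10 | y11 | ~y7) — ~y7 is true.
  20. (y7 | y5 | y6) — y5 is true.
  21. (y4 | ~y11) — y4 is true.
  22. (~y8 | ~y3 | ~y9) — ~y8 is true.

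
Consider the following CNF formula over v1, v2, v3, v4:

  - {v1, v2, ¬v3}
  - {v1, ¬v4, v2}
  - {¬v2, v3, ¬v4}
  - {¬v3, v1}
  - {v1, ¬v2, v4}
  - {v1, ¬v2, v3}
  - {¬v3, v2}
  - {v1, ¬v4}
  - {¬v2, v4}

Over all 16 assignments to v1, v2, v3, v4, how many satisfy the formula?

4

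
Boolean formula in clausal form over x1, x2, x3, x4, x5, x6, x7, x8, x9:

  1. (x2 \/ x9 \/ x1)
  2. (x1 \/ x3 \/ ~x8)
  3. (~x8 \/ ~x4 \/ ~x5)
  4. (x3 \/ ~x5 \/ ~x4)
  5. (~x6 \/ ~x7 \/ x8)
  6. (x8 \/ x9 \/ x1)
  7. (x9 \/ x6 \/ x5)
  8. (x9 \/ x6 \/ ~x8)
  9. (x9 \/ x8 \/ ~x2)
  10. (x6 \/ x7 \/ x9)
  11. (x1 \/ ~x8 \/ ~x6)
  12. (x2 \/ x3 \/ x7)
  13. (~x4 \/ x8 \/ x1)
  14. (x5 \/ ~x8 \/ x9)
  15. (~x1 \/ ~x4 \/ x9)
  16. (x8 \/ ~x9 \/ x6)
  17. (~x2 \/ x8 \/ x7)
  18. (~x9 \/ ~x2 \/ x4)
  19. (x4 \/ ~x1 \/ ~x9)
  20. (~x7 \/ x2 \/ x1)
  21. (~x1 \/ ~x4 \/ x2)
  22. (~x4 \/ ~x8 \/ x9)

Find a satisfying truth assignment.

x3 occurs only positively in the remaining clauses — set x3 = True.
Try x1 = True.
Set x2 = True and propagate.
The remaining clauses are satisfied by x4 = True, x5 = False, x6 = True, x7 = True, x8 = True, x9 = True.
Check each clause:
  1. (x2 \/ x9 \/ x1) — x9 is true.
  2. (~x8 \/ x1 \/ x3) — x1 is true.
  3. (~x8 \/ ~x4 \/ ~x5) — ~x5 is true.
  4. (~x4 \/ x3 \/ ~x5) — x3 is true.
  5. (~x7 \/ x8 \/ ~x6) — x8 is true.
  6. (x9 \/ x8 \/ x1) — x8 is true.
  7. (x5 \/ x9 \/ x6) — x9 is true.
  8. (x9 \/ x6 \/ ~x8) — x9 is true.
  9. (~x2 \/ x8 \/ x9) — x8 is true.
  10. (x9 \/ x6 \/ x7) — x9 is true.
  11. (x1 \/ ~x6 \/ ~x8) — x1 is true.
  12. (x7 \/ x2 \/ x3) — x2 is true.
  13. (x8 \/ ~x4 \/ x1) — x8 is true.
  14. (x5 \/ x9 \/ ~x8) — x9 is true.
  15. (~x4 \/ ~x1 \/ x9) — x9 is true.
  16. (~x9 \/ x6 \/ x8) — x8 is true.
  17. (x7 \/ x8 \/ ~x2) — x8 is true.
  18. (~x9 \/ x4 \/ ~x2) — x4 is true.
  19. (x4 \/ ~x1 \/ ~x9) — x4 is true.
  20. (x2 \/ x1 \/ ~x7) — x2 is true.
  21. (x2 \/ ~x1 \/ ~x4) — x2 is true.
  22. (x9 \/ ~x8 \/ ~x4) — x9 is true.

x1 = T, x2 = T, x3 = T, x4 = T, x5 = F, x6 = T, x7 = T, x8 = T, x9 = T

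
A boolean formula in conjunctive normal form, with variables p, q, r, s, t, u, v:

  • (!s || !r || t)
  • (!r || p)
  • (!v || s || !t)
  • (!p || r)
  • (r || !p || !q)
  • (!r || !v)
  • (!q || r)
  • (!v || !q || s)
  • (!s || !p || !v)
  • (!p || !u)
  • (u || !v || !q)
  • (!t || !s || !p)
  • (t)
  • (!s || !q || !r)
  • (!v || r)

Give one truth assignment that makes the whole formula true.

p=False, q=False, r=False, s=False, t=True, u=False, v=False

(t) is a unit clause, so t = True.
q occurs only negated in the remaining clauses — set q = False.
v occurs only negated in the remaining clauses — set v = False.
Branch on p: take p = False.
  then r is forced to False.
s, u are now unconstrained; take s = False, u = False.
Check each clause:
  1. (!r || t || !s) — !r is true.
  2. (!r || p) — !r is true.
  3. (!t || !v || s) — !v is true.
  4. (r || !p) — !p is true.
  5. (!q || !p || r) — !p is true.
  6. (!r || !v) — !v is true.
  7. (r || !q) — !q is true.
  8. (!v || !q || s) — !v is true.
  9. (!s || !v || !p) — !v is true.
  10. (!u || !p) — !u is true.
  11. (!q || !v || u) — !v is true.
  12. (!s || !p || !t) — !s is true.
  13. (t) — t is true.
  14. (!r || !q || !s) — !s is true.
  15. (!v || r) — !v is true.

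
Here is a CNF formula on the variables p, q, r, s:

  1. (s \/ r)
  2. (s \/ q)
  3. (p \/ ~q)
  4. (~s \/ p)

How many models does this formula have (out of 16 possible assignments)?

5

Satisfying assignments:
  p=1 q=0 r=0 s=1
  p=1 q=0 r=1 s=1
  p=1 q=1 r=0 s=1
  p=1 q=1 r=1 s=0
  p=1 q=1 r=1 s=1
That's 5 in total.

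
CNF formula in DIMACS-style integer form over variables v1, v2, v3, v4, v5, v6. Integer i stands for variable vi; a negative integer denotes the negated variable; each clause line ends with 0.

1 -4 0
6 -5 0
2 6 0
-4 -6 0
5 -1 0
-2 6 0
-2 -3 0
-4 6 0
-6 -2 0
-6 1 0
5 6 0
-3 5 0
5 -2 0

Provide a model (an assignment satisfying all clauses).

v1=1, v2=0, v3=0, v4=0, v5=1, v6=1

Pure literal: v3 appears only negated; assign v3 = False.
Pure literal: v4 appears only negated; assign v4 = False.
Branch on v1: take v1 = True.
  then v5 is forced to True.
  then v6 is forced to True.
  then v2 is forced to False.
Every clause has at least one true literal under this assignment.
Check each clause:
  1. (¬v4 ∨ v1) — v1 is true.
  2. (¬v5 ∨ v6) — v6 is true.
  3. (v2 ∨ v6) — v6 is true.
  4. (¬v6 ∨ ¬v4) — ¬v4 is true.
  5. (¬v1 ∨ v5) — v5 is true.
  6. (¬v2 ∨ v6) — v6 is true.
  7. (¬v2 ∨ ¬v3) — ¬v3 is true.
  8. (¬v4 ∨ v6) — ¬v4 is true.
  9. (¬v6 ∨ ¬v2) — ¬v2 is true.
  10. (¬v6 ∨ v1) — v1 is true.
  11. (v6 ∨ v5) — v5 is true.
  12. (v5 ∨ ¬v3) — v5 is true.
  13. (¬v2 ∨ v5) — v5 is true.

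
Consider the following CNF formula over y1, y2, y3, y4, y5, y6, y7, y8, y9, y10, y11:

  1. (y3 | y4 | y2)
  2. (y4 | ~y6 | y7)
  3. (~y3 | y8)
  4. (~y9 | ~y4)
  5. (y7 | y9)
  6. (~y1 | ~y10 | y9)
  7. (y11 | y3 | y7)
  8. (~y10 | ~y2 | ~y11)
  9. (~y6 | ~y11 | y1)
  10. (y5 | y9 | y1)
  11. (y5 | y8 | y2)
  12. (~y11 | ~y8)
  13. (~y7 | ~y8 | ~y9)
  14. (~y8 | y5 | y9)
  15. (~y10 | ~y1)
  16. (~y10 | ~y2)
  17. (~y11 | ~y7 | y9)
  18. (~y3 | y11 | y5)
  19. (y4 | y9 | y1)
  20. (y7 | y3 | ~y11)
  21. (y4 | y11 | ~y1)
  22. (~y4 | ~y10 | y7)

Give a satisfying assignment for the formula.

y1=True, y2=True, y3=False, y4=True, y5=True, y6=False, y7=True, y8=True, y9=False, y10=False, y11=False

y5 occurs only positively in the remaining clauses — set y5 = True.
Pure literal: y6 appears only negated; assign y6 = False.
Branch on y1: take y1 = True.
  then y10 is forced to False.
Set y2 = True and propagate.
Branch on y3: take y3 = False.
For the remaining variables, y4 = True, y7 = True, y8 = True, y9 = False, y11 = False works.
Every clause has at least one true literal under this assignment.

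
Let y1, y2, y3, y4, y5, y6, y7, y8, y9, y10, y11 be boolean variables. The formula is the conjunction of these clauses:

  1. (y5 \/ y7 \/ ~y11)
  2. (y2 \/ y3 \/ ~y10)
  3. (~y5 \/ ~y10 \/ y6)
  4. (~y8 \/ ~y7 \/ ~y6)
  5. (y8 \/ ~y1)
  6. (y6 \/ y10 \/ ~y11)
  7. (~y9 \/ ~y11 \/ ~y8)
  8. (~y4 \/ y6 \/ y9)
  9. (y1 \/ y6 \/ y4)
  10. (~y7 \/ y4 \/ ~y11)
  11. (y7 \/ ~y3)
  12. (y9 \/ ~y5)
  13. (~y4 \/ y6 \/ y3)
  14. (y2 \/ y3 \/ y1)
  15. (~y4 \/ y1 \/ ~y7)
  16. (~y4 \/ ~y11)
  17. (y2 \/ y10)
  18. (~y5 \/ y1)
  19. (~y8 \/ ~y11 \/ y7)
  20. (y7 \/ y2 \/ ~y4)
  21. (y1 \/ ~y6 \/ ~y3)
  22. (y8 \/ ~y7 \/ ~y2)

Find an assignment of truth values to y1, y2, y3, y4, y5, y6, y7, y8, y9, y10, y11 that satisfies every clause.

y1=T  y2=T  y3=T  y4=F  y5=T  y6=F  y7=T  y8=T  y9=T  y10=F  y11=F

y11 occurs only negated in the remaining clauses — set y11 = False.
Set y1 = True and propagate.
  then y8 is forced to True.
The remaining clauses are satisfied by y2 = True, y3 = True, y4 = False, y5 = True, y6 = False, y7 = True, y9 = True, y10 = False.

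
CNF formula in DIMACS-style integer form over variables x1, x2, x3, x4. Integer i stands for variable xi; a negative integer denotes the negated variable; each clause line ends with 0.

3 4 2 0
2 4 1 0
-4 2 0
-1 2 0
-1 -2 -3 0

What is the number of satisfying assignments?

6

Satisfying assignments:
  x1=F x2=T x3=F x4=F
  x1=F x2=T x3=F x4=T
  x1=F x2=T x3=T x4=F
  x1=F x2=T x3=T x4=T
  x1=T x2=T x3=F x4=F
  x1=T x2=T x3=F x4=T
That's 6 in total.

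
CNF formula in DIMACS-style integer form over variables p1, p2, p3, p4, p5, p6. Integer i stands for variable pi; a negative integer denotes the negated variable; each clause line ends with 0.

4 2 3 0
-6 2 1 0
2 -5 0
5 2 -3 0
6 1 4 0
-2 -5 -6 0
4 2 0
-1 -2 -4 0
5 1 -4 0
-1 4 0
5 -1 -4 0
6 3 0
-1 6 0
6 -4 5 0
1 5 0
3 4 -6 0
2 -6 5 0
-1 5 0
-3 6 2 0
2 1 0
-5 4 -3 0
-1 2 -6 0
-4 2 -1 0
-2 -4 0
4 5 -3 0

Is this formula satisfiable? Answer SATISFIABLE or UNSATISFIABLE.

UNSATISFIABLE

p2 = True:
  propagation gives p4=False, p1=False, p6=True, p5=False; an empty clause results — contradiction.
p2 = False:
  propagation gives p5=False, p3=False, p4=True, p1=True; an empty clause results — contradiction.
Every branch closes, so no satisfying assignment exists.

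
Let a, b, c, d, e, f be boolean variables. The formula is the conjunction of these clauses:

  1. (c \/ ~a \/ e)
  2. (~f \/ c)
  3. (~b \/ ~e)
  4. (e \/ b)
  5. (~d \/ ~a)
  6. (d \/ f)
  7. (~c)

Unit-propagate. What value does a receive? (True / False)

Unit clause (~c) sets c = False.
In (~f \/ c), c is now false; ~f must hold, so f = False.
From (d \/ f) and f = False: d = True.
From (~a \/ ~d) and d = True: a = False.

False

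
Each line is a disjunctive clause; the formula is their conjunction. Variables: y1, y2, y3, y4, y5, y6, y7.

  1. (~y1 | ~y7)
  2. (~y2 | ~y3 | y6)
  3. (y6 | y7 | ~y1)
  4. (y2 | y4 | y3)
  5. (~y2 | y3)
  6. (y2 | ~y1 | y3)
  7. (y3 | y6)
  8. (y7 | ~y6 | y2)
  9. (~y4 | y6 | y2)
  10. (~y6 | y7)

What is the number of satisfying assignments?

14

Split on y2, then y6.
  y2=T, y6=T: remaining (y1,y3,y4,y5,y7) ∈ {(F,T,F,F,T); (F,T,F,T,T); (F,T,T,F,T); (F,T,T,T,T)} — 4.
  y2=T, y6=F: a clause becomes empty — 0.
  y2=F, y6=T: y5 free; 3 ways for (y1,y3,y4,y7) × 2^1 = 6.
  y2=F, y6=F: remaining (y1,y3,y4,y5,y7) ∈ {(F,T,F,F,F); (F,T,F,F,T); (F,T,F,T,F); (F,T,F,T,T)} — 4.
Total: 4 + 0 + 6 + 4 = 14.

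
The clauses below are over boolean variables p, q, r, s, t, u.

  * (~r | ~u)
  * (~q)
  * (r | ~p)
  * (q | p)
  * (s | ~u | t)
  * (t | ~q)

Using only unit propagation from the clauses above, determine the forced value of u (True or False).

False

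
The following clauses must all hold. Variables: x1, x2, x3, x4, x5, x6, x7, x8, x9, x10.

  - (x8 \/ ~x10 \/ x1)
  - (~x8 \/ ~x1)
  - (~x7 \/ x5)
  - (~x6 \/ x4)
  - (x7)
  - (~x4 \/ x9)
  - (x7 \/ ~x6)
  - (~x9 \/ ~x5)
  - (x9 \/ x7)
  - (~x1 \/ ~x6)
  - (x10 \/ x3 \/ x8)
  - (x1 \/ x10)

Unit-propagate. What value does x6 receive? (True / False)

(x7) is a unit clause: x7 = True.
From (x5 \/ ~x7) and x7 = True: x5 = True.
In (~x9 \/ ~x5), ~x5 is now false; ~x9 must hold, so x9 = False.
(x9 \/ ~x4): since x9 = False, the clause reduces to (~x4). x4 = False.
(x4 \/ ~x6): since x4 = False, the clause reduces to (~x6). x6 = False.

False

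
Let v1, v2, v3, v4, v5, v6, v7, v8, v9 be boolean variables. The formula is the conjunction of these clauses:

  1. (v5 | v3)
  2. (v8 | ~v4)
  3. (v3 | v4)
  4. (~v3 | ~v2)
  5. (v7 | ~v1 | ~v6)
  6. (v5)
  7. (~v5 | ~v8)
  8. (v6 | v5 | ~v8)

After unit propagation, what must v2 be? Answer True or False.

False

Unit clause (v5) sets v5 = True.
(~v5 | ~v8): since v5 = True, the clause reduces to (~v8). v8 = False.
From (v8 | ~v4) and v8 = False: v4 = False.
(v4 | v3): since v4 = False, the clause reduces to (v3). v3 = True.
(~v2 | ~v3): since v3 = True, the clause reduces to (~v2). v2 = False.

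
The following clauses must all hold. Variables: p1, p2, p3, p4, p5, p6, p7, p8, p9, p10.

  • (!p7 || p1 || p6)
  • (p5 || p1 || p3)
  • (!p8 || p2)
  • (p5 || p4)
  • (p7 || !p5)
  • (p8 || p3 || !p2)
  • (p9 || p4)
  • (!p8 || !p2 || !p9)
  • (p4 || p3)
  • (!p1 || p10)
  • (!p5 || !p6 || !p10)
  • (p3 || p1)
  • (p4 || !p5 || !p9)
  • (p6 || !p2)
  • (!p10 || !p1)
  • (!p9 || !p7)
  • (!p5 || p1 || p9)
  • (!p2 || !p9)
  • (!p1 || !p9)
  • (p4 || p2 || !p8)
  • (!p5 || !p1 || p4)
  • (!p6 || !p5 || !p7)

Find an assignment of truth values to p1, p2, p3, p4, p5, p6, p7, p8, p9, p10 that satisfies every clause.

Pure literal: p3 appears only positively; assign p3 = True.
Pure literal: p4 appears only positively; assign p4 = True.
Branch on p1: take p1 = False.
For the remaining variables, p2 = True, p5 = False, p6 = True, p7 = True, p8 = False, p9 = False, p10 = True works.
Check each clause:
  1. (p6 || !p7 || p1) — p6 is true.
  2. (p1 || p5 || p3) — p3 is true.
  3. (!p8 || p2) — !p8 is true.
  4. (p5 || p4) — p4 is true.
  5. (!p5 || p7) — !p5 is true.
  6. (!p2 || p8 || p3) — p3 is true.
  7. (p9 || p4) — p4 is true.
  8. (!p8 || !p9 || !p2) — !p8 is true.
  9. (p4 || p3) — p3 is true.
  10. (!p1 || p10) — p10 is true.
  11. (!p5 || !p6 || !p10) — !p5 is true.
  12. (p1 || p3) — p3 is true.
  13. (!p9 || p4 || !p5) — !p5 is true.
  14. (p6 || !p2) — p6 is true.
  15. (!p10 || !p1) — !p1 is true.
  16. (!p7 || !p9) — !p9 is true.
  17. (!p5 || p9 || p1) — !p5 is true.
  18. (!p9 || !p2) — !p9 is true.
  19. (!p9 || !p1) — !p1 is true.
  20. (p4 || p2 || !p8) — !p8 is true.
  21. (!p5 || !p1 || p4) — !p5 is true.
  22. (!p7 || !p6 || !p5) — !p5 is true.

p1 = F, p2 = T, p3 = T, p4 = T, p5 = F, p6 = T, p7 = T, p8 = F, p9 = F, p10 = T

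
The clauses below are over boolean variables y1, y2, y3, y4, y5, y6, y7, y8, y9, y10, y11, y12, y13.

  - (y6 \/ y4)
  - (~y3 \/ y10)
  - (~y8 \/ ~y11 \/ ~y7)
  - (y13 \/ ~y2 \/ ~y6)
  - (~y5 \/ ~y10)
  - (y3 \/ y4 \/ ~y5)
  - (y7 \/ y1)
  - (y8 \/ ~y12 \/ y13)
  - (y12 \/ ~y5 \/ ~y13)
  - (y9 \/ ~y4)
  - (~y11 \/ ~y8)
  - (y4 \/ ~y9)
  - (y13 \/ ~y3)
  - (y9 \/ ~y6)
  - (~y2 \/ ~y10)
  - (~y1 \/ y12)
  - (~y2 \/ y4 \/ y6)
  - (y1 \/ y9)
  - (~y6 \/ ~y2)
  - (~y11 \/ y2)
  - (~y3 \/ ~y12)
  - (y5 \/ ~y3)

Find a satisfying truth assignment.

Pure literal: y11 appears only negated; assign y11 = False.
Set y1 = False and propagate.
  then y7 is forced to True.
  then y9 is forced to True.
  then y4 is forced to True.
Try y2 = False.
The remaining clauses are satisfied by y3 = False, y5 = False, y6 = True, y8 = True, y10 = True, y12 = True, y13 = True.
Every clause has at least one true literal under this assignment.

y1 = False, y2 = False, y3 = False, y4 = True, y5 = False, y6 = True, y7 = True, y8 = True, y9 = True, y10 = True, y11 = False, y12 = True, y13 = True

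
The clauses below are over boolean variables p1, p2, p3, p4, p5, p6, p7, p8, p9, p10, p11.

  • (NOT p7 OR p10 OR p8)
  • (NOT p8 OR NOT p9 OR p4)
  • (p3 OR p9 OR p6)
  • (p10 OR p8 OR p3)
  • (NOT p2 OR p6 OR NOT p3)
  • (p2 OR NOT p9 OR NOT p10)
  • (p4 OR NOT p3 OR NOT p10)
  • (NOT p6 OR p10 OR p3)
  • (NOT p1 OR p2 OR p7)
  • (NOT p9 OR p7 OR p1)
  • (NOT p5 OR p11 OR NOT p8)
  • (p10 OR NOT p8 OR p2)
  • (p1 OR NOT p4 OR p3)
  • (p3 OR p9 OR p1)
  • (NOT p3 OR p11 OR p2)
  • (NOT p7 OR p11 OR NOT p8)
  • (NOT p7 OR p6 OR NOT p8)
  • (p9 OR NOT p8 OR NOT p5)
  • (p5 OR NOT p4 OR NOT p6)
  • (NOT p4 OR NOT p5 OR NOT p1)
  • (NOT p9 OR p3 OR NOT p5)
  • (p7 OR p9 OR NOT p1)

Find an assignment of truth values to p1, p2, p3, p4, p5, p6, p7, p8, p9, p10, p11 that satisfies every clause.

p1=True, p2=True, p3=False, p4=False, p5=False, p6=True, p7=True, p8=True, p9=False, p10=True, p11=True

p11 occurs only positively in the remaining clauses — set p11 = True.
Set p1 = True and propagate.
Set p2 = True and propagate.
Set p3 = False and propagate.
The remaining clauses are satisfied by p4 = False, p5 = False, p6 = True, p7 = True, p8 = True, p9 = False, p10 = True.
Every clause has at least one true literal under this assignment.
Check each clause:
  1. (p10 OR p8 OR NOT p7) — p8 is true.
  2. (NOT p9 OR NOT p8 OR p4) — NOT p9 is true.
  3. (p9 OR p6 OR p3) — p6 is true.
  4. (p10 OR p3 OR p8) — p8 is true.
  5. (NOT p3 OR NOT p2 OR p6) — NOT p3 is true.
  6. (p2 OR NOT p10 OR NOT p9) — p2 is true.
  7. (NOT p3 OR p4 OR NOT p10) — NOT p3 is true.
  8. (p3 OR p10 OR NOT p6) — p10 is true.
  9. (p7 OR p2 OR NOT p1) — p2 is true.
  10. (NOT p9 OR p1 OR p7) — p1 is true.
  11. (p11 OR NOT p5 OR NOT p8) — p11 is true.
  12. (NOT p8 OR p10 OR p2) — p10 is true.
  13. (NOT p4 OR p3 OR p1) — p1 is true.
  14. (p9 OR p3 OR p1) — p1 is true.
  15. (p11 OR NOT p3 OR p2) — p2 is true.
  16. (NOT p8 OR NOT p7 OR p11) — p11 is true.
  17. (NOT p7 OR NOT p8 OR p6) — p6 is true.
  18. (NOT p5 OR NOT p8 OR p9) — NOT p5 is true.
  19. (NOT p4 OR p5 OR NOT p6) — NOT p4 is true.
  20. (NOT p1 OR NOT p4 OR NOT p5) — NOT p5 is true.
  21. (p3 OR NOT p9 OR NOT p5) — NOT p5 is true.
  22. (p9 OR NOT p1 OR p7) — p7 is true.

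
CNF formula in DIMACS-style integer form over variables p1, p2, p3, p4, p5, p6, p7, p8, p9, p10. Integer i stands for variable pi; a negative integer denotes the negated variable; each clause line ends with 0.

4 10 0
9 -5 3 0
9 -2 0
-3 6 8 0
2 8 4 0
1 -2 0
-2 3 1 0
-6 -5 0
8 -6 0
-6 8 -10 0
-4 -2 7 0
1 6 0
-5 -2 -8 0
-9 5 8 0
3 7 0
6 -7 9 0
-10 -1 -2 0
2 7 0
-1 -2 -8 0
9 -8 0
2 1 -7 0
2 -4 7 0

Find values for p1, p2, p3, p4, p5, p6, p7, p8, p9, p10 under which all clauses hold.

p1=True, p2=False, p3=False, p4=False, p5=False, p6=True, p7=True, p8=True, p9=True, p10=True

Try p1 = True.
Try p2 = False.
  then p7 is forced to True.
The remaining clauses are satisfied by p3 = False, p4 = False, p5 = False, p6 = True, p8 = True, p9 = True, p10 = True.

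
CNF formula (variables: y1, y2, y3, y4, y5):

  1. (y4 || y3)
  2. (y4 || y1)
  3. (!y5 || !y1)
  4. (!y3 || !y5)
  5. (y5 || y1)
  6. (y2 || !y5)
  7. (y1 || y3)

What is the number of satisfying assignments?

Satisfying assignments:
  y1=T y2=F y3=F y4=T y5=F
  y1=T y2=F y3=T y4=F y5=F
  y1=T y2=F y3=T y4=T y5=F
  y1=T y2=T y3=F y4=T y5=F
  y1=T y2=T y3=T y4=F y5=F
  y1=T y2=T y3=T y4=T y5=F
Count: 6.

6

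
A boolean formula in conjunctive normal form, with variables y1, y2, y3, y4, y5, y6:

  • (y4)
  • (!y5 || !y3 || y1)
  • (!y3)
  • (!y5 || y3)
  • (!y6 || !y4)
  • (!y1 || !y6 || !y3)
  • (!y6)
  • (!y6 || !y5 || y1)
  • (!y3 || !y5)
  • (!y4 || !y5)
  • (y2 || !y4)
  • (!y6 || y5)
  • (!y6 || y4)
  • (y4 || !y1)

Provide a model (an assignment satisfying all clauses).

y1=F, y2=T, y3=F, y4=T, y5=F, y6=F

(y4) is a unit clause, so y4 = True.
The clause (!y3) is unit: y3 must be False.
Unit propagation: (!y5) forces y5 = False.
The clause (!y6) is unit: y6 must be False.
(y2) is a unit clause, so y2 = True.
y1 is now unconstrained; take y1 = False.
Check each clause:
  1. (y4) — y4 is true.
  2. (!y3 || y1 || !y5) — !y5 is true.
  3. (!y3) — !y3 is true.
  4. (!y5 || y3) — !y5 is true.
  5. (!y6 || !y4) — !y6 is true.
  6. (!y3 || !y1 || !y6) — !y6 is true.
  7. (!y6) — !y6 is true.
  8. (y1 || !y5 || !y6) — !y6 is true.
  9. (!y5 || !y3) — !y5 is true.
  10. (!y5 || !y4) — !y5 is true.
  11. (y2 || !y4) — y2 is true.
  12. (!y6 || y5) — !y6 is true.
  13. (!y6 || y4) — !y6 is true.
  14. (y4 || !y1) — y4 is true.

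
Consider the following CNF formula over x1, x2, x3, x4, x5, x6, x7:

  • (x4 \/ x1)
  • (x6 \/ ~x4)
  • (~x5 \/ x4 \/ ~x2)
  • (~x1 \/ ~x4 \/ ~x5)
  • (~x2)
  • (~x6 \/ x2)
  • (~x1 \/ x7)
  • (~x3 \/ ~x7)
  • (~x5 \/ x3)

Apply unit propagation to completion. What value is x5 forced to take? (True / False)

Unit clause (~x2) sets x2 = False.
(~x6 \/ x2) with x2 = False leaves only ~x6, so x6 = False.
(x6 \/ ~x4): since x6 = False, the clause reduces to (~x4). x4 = False.
(x1 \/ x4) with x4 = False leaves only x1, so x1 = True.
(~x1 \/ x7) with x1 = True leaves only x7, so x7 = True.
(~x3 \/ ~x7) with x7 = True leaves only ~x3, so x3 = False.
(x3 \/ ~x5): since x3 = False, the clause reduces to (~x5). x5 = False.

False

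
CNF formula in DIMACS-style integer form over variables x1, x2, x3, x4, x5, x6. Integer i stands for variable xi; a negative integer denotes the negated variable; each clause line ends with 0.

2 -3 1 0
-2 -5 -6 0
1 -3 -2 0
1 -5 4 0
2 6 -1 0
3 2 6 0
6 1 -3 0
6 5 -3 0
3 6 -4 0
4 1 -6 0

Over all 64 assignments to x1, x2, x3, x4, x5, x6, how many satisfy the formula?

20

Split on x6, then x1.
  x6=1, x1=1: x3, x4 free; 3 ways for (x2,x5) × 2^2 = 12.
  x6=1, x1=0: remaining (x2,x3,x4,x5) ∈ {(0,0,1,0); (0,0,1,1); (1,0,1,0)} — 3.
  x6=0, x1=1: remaining (x2,x3,x4,x5) ∈ {(1,0,0,0); (1,0,0,1); (1,1,0,1); (1,1,1,1)} — 4.
  x6=0, x1=0: remaining (x2,x3,x4,x5) ∈ {(1,0,0,0)} — 1.
Total: 12 + 3 + 4 + 1 = 20.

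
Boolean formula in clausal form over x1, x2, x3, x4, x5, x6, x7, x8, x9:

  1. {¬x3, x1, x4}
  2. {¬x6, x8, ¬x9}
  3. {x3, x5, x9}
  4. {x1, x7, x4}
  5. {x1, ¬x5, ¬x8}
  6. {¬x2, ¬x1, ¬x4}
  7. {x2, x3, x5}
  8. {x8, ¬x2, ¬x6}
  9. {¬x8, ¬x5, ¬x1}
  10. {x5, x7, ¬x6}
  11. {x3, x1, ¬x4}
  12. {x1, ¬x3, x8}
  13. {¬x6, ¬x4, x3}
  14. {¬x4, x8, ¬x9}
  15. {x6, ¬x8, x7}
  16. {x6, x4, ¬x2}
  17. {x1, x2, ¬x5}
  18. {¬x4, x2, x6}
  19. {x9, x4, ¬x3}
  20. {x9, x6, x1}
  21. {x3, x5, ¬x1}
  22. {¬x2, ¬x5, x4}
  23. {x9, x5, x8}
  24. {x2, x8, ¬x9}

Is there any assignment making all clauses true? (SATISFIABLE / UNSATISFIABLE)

SATISFIABLE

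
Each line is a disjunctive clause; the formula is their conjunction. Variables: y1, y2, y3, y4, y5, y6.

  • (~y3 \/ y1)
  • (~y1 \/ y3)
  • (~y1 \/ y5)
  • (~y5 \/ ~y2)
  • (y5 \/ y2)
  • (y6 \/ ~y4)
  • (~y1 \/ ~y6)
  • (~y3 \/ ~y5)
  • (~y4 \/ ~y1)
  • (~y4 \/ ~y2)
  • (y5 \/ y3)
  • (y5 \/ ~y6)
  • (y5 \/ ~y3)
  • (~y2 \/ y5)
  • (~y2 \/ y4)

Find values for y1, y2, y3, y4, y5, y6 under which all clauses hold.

y1 = False, y2 = False, y3 = False, y4 = False, y5 = True, y6 = False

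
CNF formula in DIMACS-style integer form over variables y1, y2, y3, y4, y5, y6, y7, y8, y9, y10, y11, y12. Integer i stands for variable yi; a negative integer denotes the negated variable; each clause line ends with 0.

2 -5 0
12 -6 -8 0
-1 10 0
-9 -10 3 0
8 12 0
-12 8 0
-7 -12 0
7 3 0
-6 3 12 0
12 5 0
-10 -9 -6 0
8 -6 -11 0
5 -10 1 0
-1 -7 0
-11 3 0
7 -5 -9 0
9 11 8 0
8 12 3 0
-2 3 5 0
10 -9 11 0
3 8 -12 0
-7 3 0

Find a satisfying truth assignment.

y1 = T, y2 = T, y3 = T, y4 = T, y5 = F, y6 = F, y7 = F, y8 = T, y9 = F, y10 = T, y11 = T, y12 = T

Check each clause:
  1. (NOT y5 OR y2) — y2 is true.
  2. (NOT y8 OR NOT y6 OR y12) — NOT y6 is true.
  3. (y10 OR NOT y1) — y10 is true.
  4. (y3 OR NOT y10 OR NOT y9) — y3 is true.
  5. (y12 OR y8) — y8 is true.
  6. (NOT y12 OR y8) — y8 is true.
  7. (NOT y7 OR NOT y12) — NOT y7 is true.
  8. (y3 OR y7) — y3 is true.
  9. (y12 OR NOT y6 OR y3) — NOT y6 is true.
  10. (y5 OR y12) — y12 is true.
  11. (NOT y9 OR NOT y6 OR NOT y10) — NOT y6 is true.
  12. (y8 OR NOT y6 OR NOT y11) — y8 is true.
  13. (y5 OR y1 OR NOT y10) — y1 is true.
  14. (NOT y1 OR NOT y7) — NOT y7 is true.
  15. (y3 OR NOT y11) — y3 is true.
  16. (y7 OR NOT y5 OR NOT y9) — NOT y5 is true.
  17. (y9 OR y11 OR y8) — y8 is true.
  18. (y8 OR y3 OR y12) — y8 is true.
  19. (y5 OR NOT y2 OR y3) — y3 is true.
  20. (y11 OR NOT y9 OR y10) — y10 is true.
  21. (y8 OR y3 OR NOT y12) — y8 is true.
  22. (NOT y7 OR y3) — NOT y7 is true.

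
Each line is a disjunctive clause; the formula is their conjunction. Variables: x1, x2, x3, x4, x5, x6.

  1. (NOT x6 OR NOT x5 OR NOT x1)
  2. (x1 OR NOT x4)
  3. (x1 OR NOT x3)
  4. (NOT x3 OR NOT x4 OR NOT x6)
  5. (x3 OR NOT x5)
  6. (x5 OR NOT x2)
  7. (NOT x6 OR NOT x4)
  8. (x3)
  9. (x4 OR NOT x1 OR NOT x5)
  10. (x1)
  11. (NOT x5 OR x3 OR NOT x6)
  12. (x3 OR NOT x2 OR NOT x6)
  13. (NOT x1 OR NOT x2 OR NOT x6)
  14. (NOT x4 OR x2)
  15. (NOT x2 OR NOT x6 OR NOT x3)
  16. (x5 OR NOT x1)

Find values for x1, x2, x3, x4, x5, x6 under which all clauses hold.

Unit propagation: (x3) forces x3 = True.
Unit propagation: (x1) forces x1 = True.
The clause (x5) is unit: x5 must be True.
The clause (NOT x6) is unit: x6 must be False.
(x4) is a unit clause, so x4 = True.
(x2) is a unit clause, so x2 = True.
Every clause has at least one true literal under this assignment.
Check each clause:
  1. (NOT x1 OR NOT x6 OR NOT x5) — NOT x6 is true.
  2. (x1 OR NOT x4) — x1 is true.
  3. (x1 OR NOT x3) — x1 is true.
  4. (NOT x6 OR NOT x4 OR NOT x3) — NOT x6 is true.
  5. (NOT x5 OR x3) — x3 is true.
  6. (NOT x2 OR x5) — x5 is true.
  7. (NOT x4 OR NOT x6) — NOT x6 is true.
  8. (x3) — x3 is true.
  9. (NOT x1 OR NOT x5 OR x4) — x4 is true.
  10. (x1) — x1 is true.
  11. (x3 OR NOT x6 OR NOT x5) — NOT x6 is true.
  12. (x3 OR NOT x2 OR NOT x6) — NOT x6 is true.
  13. (NOT x6 OR NOT x2 OR NOT x1) — NOT x6 is true.
  14. (x2 OR NOT x4) — x2 is true.
  15. (NOT x3 OR NOT x6 OR NOT x2) — NOT x6 is true.
  16. (NOT x1 OR x5) — x5 is true.

x1=True  x2=True  x3=True  x4=True  x5=True  x6=False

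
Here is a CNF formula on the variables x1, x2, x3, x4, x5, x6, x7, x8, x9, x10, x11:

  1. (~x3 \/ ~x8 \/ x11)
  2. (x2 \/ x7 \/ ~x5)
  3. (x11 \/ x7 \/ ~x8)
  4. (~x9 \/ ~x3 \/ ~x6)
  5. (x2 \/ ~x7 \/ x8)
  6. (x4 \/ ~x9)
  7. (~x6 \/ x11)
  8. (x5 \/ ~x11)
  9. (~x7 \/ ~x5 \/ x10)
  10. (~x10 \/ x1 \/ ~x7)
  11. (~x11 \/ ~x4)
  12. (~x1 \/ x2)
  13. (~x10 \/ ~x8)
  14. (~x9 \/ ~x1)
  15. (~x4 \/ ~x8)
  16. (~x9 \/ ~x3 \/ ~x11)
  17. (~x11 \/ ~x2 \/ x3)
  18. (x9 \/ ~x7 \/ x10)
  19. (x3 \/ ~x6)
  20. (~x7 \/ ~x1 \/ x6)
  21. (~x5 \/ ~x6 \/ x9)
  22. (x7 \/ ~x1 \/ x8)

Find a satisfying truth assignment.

x1=F, x2=T, x3=F, x4=T, x5=T, x6=F, x7=F, x8=F, x9=T, x10=F, x11=F

Branch on x1: take x1 = False.
Branch on x2: take x2 = True.
The remaining clauses are satisfied by x3 = False, x4 = True, x5 = True, x6 = False, x7 = False, x8 = False, x9 = True, x10 = False, x11 = False.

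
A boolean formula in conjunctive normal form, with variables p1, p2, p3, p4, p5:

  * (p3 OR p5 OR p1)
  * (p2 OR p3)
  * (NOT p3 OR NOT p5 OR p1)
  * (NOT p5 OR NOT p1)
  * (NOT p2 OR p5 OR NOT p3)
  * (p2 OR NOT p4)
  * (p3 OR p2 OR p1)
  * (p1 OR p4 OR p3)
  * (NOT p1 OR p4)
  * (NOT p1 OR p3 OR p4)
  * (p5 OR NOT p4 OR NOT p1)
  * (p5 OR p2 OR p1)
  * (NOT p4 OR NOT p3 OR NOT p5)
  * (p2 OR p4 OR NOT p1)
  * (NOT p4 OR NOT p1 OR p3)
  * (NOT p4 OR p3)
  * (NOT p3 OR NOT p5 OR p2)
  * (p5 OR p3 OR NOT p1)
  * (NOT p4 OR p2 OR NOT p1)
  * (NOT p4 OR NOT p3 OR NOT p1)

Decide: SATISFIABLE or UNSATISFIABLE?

p1 = True:
  propagation gives p5=False, p4=True; an empty clause results — contradiction.
p1 = False:
  p3 = True:
    propagation gives p5=False, p2=False; an empty clause results — contradiction.
  p3 = False:
    propagation gives p5=True, p2=True, p4=True; an empty clause results — contradiction.
Every branch closes, so no satisfying assignment exists.

UNSATISFIABLE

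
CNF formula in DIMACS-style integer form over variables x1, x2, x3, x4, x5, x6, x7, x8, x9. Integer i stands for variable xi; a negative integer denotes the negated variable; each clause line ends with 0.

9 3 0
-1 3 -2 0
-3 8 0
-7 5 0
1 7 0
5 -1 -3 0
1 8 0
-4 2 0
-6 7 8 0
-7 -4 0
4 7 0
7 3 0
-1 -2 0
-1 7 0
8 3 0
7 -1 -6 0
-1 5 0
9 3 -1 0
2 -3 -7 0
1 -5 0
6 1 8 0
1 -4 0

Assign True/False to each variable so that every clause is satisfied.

x1 = True, x2 = False, x3 = False, x4 = False, x5 = True, x6 = True, x7 = True, x8 = True, x9 = True

Check each clause:
  1. (x3 \/ x9) — x9 is true.
  2. (~x2 \/ ~x1 \/ x3) — ~x2 is true.
  3. (~x3 \/ x8) — x8 is true.
  4. (x5 \/ ~x7) — x5 is true.
  5. (x1 \/ x7) — x1 is true.
  6. (~x3 \/ ~x1 \/ x5) — ~x3 is true.
  7. (x1 \/ x8) — x8 is true.
  8. (x2 \/ ~x4) — ~x4 is true.
  9. (~x6 \/ x8 \/ x7) — x8 is true.
  10. (~x4 \/ ~x7) — ~x4 is true.
  11. (x4 \/ x7) — x7 is true.
  12. (x3 \/ x7) — x7 is true.
  13. (~x2 \/ ~x1) — ~x2 is true.
  14. (x7 \/ ~x1) — x7 is true.
  15. (x3 \/ x8) — x8 is true.
  16. (~x1 \/ x7 \/ ~x6) — x7 is true.
  17. (~x1 \/ x5) — x5 is true.
  18. (~x1 \/ x3 \/ x9) — x9 is true.
  19. (~x7 \/ ~x3 \/ x2) — ~x3 is true.
  20. (~x5 \/ x1) — x1 is true.
  21. (x6 \/ x8 \/ x1) — x8 is true.
  22. (~x4 \/ x1) — x1 is true.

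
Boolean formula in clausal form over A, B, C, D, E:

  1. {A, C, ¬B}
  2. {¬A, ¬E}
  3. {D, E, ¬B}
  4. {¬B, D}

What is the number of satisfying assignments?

Split on B, then A.
  B=1, A=1: remaining (C,D,E) ∈ {(0,1,0); (1,1,0)} — 2.
  B=1, A=0: remaining (C,D,E) ∈ {(1,1,0); (1,1,1)} — 2.
  B=0, A=1: remaining (C,D,E) ∈ {(0,0,0); (0,1,0); (1,0,0); (1,1,0)} — 4.
  B=0, A=0: C, D, E free → 2^3 = 8.
Total: 2 + 2 + 4 + 8 = 16.

16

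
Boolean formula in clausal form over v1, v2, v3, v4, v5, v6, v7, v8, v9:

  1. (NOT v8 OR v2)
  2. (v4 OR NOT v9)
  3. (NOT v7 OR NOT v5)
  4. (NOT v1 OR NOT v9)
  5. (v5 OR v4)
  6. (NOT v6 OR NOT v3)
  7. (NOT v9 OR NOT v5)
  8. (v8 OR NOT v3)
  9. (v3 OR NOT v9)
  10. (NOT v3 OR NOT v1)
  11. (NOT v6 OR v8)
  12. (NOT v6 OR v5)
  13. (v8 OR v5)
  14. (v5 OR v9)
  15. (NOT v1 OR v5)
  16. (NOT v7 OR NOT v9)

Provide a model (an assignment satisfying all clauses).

v2 occurs only positively in the remaining clauses — set v2 = True.
Pure literal: v4 appears only positively; assign v4 = True.
Try v1 = True.
  then v9 is forced to False.
  then v3 is forced to False.
  then v5 is forced to True.
  then v7 is forced to False.
The remaining clauses are satisfied by v6 = False, v8 = False.

v1=T, v2=T, v3=F, v4=T, v5=T, v6=F, v7=F, v8=F, v9=F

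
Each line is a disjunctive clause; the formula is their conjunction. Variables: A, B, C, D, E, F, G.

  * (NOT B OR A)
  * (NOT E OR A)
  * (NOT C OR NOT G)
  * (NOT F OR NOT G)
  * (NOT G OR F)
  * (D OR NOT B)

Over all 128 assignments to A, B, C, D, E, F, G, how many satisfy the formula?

32

Case analysis on G and A:
  G=1, A=1: a clause becomes empty — 0.
  G=1, A=0: a clause becomes empty — 0.
  G=0, A=1: C, E, F free; 3 ways for (B,D) × 2^3 = 24.
  G=0, A=0: forces B=0; E=0; C, D, F free → 2^3 = 8.
Total: 0 + 0 + 24 + 8 = 32.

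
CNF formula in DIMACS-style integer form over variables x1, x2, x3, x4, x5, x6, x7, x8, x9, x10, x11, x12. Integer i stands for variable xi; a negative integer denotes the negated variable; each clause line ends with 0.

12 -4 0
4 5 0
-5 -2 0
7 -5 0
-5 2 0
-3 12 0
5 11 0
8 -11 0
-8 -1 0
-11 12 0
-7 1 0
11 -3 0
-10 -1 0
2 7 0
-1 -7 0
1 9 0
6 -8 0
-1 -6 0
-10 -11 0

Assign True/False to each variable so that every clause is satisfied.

x1=False, x2=True, x3=False, x4=True, x5=False, x6=True, x7=False, x8=True, x9=True, x10=False, x11=True, x12=True

Pure literal: x3 appears only negated; assign x3 = False.
x9 occurs only positively in the remaining clauses — set x9 = True.
Set x1 = False and propagate.
  then x7 is forced to False.
  then x5 is forced to False.
  then x4 is forced to True.
  then x12 is forced to True.
  then x11 is forced to True.
  then x8 is forced to True.
  then x2 is forced to True.
  then x6 is forced to True.
  then x10 is forced to False.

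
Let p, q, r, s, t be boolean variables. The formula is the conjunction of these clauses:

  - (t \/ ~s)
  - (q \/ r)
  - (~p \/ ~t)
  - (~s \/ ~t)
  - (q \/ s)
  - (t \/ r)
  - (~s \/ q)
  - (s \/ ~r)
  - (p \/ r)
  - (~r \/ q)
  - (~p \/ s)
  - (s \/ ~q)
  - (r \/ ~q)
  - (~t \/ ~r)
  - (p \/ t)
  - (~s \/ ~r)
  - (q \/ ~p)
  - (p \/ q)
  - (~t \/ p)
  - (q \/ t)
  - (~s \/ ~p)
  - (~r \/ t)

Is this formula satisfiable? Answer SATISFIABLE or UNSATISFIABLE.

UNSATISFIABLE

q = True:
  propagation gives s=True, t=True; an empty clause results — contradiction.
q = False:
  propagation gives r=True; an empty clause results — contradiction.
Every branch closes, so no satisfying assignment exists.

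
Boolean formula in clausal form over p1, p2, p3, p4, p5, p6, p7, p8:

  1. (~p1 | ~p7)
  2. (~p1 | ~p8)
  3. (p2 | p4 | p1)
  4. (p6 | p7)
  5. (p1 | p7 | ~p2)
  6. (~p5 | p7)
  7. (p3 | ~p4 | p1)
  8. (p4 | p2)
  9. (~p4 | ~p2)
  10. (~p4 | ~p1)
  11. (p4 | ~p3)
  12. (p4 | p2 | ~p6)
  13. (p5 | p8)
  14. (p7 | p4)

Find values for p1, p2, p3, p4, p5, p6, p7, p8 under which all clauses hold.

p1=False, p2=True, p3=False, p4=False, p5=False, p6=True, p7=True, p8=True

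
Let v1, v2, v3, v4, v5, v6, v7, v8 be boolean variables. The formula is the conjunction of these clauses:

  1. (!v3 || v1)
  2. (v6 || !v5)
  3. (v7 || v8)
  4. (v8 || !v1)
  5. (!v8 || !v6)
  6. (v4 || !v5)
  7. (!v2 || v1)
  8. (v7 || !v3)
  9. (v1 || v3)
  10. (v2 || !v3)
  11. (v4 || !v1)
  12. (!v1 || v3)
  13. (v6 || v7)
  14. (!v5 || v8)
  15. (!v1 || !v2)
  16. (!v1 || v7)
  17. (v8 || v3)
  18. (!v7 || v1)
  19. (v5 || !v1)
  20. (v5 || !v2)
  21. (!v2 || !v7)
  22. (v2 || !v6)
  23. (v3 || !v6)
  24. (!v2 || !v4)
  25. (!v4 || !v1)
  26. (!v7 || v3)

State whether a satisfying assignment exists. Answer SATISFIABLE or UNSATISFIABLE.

UNSATISFIABLE

v1 = True:
  propagation gives v8=True, v6=False, v5=False; an empty clause results — contradiction.
v1 = False:
  propagation gives v3=False; an empty clause results — contradiction.
Every branch closes, so no satisfying assignment exists.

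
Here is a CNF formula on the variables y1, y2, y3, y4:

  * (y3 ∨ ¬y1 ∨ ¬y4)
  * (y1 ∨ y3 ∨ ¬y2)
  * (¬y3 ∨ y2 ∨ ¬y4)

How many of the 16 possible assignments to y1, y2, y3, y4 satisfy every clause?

10

Split on y3, then y1.
  y3=1, y1=1: remaining (y2,y4) ∈ {(0,0); (1,0); (1,1)} — 3.
  y3=1, y1=0: remaining (y2,y4) ∈ {(0,0); (1,0); (1,1)} — 3.
  y3=0, y1=1: remaining (y2,y4) ∈ {(0,0); (1,0)} — 2.
  y3=0, y1=0: remaining (y2,y4) ∈ {(0,0); (0,1)} — 2.
Total: 3 + 3 + 2 + 2 = 10.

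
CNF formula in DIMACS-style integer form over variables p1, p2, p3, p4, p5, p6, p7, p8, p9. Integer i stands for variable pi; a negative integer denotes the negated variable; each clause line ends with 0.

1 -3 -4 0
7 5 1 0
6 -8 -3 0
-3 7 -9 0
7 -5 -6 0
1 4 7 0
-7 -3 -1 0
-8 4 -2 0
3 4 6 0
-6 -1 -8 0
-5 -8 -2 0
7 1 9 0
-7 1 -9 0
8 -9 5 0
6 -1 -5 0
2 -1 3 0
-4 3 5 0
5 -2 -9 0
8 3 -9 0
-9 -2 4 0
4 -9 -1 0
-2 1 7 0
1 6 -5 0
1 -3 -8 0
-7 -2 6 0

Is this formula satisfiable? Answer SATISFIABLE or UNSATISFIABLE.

Branch on p1: take p1 = False.
For the remaining variables, p2 = False, p3 = True, p4 = False, p5 = False, p6 = True, p7 = True, p8 = False, p9 = False works.
Every clause has at least one true literal under this assignment.
So p1=F  p2=F  p3=T  p4=F  p5=F  p6=T  p7=T  p8=F  p9=F is a satisfying assignment.

SATISFIABLE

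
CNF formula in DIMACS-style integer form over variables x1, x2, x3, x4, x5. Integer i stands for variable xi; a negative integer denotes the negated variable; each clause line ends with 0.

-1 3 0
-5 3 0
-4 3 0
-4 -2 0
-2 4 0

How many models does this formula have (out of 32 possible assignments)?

Case analysis on x3 and x4:
  x3=T, x4=T: remaining (x1,x2,x5) ∈ {(F,F,F); (F,F,T); (T,F,F); (T,F,T)} — 4.
  x3=T, x4=F: remaining (x1,x2,x5) ∈ {(F,F,F); (F,F,T); (T,F,F); (T,F,T)} — 4.
  x3=F, x4=T: a clause becomes empty — 0.
  x3=F, x4=F: remaining (x1,x2,x5) ∈ {(F,F,F)} — 1.
Total: 4 + 4 + 0 + 1 = 9.

9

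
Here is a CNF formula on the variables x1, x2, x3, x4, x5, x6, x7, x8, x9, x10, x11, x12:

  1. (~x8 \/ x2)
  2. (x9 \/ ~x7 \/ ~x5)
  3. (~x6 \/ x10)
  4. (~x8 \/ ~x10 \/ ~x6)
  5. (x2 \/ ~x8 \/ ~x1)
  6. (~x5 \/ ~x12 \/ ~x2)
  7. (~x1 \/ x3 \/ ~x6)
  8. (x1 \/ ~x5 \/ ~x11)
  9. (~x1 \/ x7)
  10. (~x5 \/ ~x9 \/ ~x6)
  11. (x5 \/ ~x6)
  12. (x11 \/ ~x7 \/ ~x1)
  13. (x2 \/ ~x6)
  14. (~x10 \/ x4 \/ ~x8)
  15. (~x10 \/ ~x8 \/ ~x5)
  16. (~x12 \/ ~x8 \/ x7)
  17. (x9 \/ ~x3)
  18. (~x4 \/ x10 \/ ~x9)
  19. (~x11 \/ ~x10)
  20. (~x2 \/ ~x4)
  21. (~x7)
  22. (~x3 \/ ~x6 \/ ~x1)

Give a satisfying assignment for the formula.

The clause (~x7) is unit: x7 must be False.
(~x1) is a unit clause, so x1 = False.
Pure literal: x3 appears only negated; assign x3 = False.
Pure literal: x6 appears only negated; assign x6 = False.
Set x2 = True and propagate.
  then x4 is forced to False.
Try x5 = True.
  then x12 is forced to False.
  then x11 is forced to False.
The remaining clauses are satisfied by x8 = True, x9 = False, x10 = False.
Every clause has at least one true literal under this assignment.
Check each clause:
  1. (x2 \/ ~x8) — x2 is true.
  2. (~x5 \/ x9 \/ ~x7) — ~x7 is true.
  3. (~x6 \/ x10) — ~x6 is true.
  4. (~x6 \/ ~x10 \/ ~x8) — ~x6 is true.
  5. (~x1 \/ x2 \/ ~x8) — x2 is true.
  6. (~x12 \/ ~x2 \/ ~x5) — ~x12 is true.
  7. (~x1 \/ ~x6 \/ x3) — ~x6 is true.
  8. (x1 \/ ~x5 \/ ~x11) — ~x11 is true.
  9. (~x1 \/ x7) — ~x1 is true.
  10. (~x9 \/ ~x6 \/ ~x5) — ~x6 is true.
  11. (~x6 \/ x5) — ~x6 is true.
  12. (x11 \/ ~x7 \/ ~x1) — ~x7 is true.
  13. (~x6 \/ x2) — x2 is true.
  14. (~x10 \/ ~x8 \/ x4) — ~x10 is true.
  15. (~x5 \/ ~x10 \/ ~x8) — ~x10 is true.
  16. (~x8 \/ ~x12 \/ x7) — ~x12 is true.
  17. (x9 \/ ~x3) — ~x3 is true.
  18. (x10 \/ ~x4 \/ ~x9) — ~x4 is true.
  19. (~x10 \/ ~x11) — ~x11 is true.
  20. (~x2 \/ ~x4) — ~x4 is true.
  21. (~x7) — ~x7 is true.
  22. (~x3 \/ ~x6 \/ ~x1) — ~x6 is true.

x1=False, x2=True, x3=False, x4=False, x5=True, x6=False, x7=False, x8=True, x9=False, x10=False, x11=False, x12=False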